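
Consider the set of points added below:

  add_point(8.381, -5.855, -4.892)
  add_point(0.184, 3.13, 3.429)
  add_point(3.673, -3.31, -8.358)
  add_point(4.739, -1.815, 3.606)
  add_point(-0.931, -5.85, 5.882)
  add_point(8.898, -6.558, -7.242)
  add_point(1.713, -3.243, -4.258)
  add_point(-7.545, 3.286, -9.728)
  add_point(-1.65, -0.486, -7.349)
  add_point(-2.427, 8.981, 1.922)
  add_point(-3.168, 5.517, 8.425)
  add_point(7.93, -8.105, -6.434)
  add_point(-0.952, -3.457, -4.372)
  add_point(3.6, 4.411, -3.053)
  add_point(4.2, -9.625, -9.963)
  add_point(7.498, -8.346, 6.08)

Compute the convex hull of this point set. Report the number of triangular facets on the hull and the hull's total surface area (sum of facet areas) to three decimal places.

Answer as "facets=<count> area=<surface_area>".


Hull vertices (12/16): indices [0, 2, 3, 4, 5, 7, 9, 10, 11, 13, 14, 15].

Facet areas (half cross-product norm):
  f1: (p10, p9, p7) → 44.5213
  f2: (p4, p10, p7) → 107.1716
  f3: (p13, p9, p7) → 57.2390
  f4: (p13, p10, p9) → 31.8355
  f5: (p14, p4, p7) → 137.9804
  f6: (p15, p4, p10) → 46.6203
  f7: (p15, p14, p4) → 70.8789
  f8: (p2, p13, p7) → 57.1160
  f9: (p2, p13, p5) → 27.6104
  f10: (p2, p14, p7) → 36.2592
  f11: (p2, p14, p5) → 17.3894
  f12: (p0, p13, p5) → 12.5586
  f13: (p0, p15, p5) → 7.0826
  f14: (p0, p15, p13) → 64.7386
  f15: (p3, p13, p10) → 53.0686
  f16: (p3, p15, p10) → 33.6440
  f17: (p3, p15, p13) → 16.7753
  f18: (p11, p14, p5) → 5.1124
  f19: (p11, p15, p5) → 11.2458
  f20: (p11, p15, p14) → 26.0689
Σ area = 864.917

Euler characteristic 12−30+20 = 2 ✓

facets=20 area=864.917


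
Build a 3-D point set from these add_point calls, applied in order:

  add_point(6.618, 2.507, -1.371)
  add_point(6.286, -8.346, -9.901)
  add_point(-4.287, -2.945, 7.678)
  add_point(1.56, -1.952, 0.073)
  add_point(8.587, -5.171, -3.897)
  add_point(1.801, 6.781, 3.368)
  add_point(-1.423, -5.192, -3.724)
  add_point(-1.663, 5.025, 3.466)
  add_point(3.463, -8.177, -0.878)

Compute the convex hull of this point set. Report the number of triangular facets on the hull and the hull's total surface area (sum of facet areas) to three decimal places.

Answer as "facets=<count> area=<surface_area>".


facets=12 area=454.856

Extreme-point indices: [0, 1, 2, 4, 5, 6, 7, 8] — 8 of 9 on the boundary.

Area of each hull facet:
  f1: (p5, p4, p2) → 92.7445
  f2: (p8, p4, p2) → 34.1026
  f3: (p8, p1, p4) → 23.8390
  f4: (p8, p6, p2) → 37.8111
  f5: (p8, p6, p1) → 29.6896
  f6: (p0, p5, p4) → 19.2295
  f7: (p0, p1, p4) → 24.1508
  f8: (p0, p1, p5) → 35.0991
  f9: (p7, p1, p5) → 39.7486
  f10: (p7, p6, p1) → 51.5506
  f11: (p7, p5, p2) → 13.9483
  f12: (p7, p6, p2) → 52.9423
Σ area = 454.856

Euler characteristic 8−18+12 = 2 ✓


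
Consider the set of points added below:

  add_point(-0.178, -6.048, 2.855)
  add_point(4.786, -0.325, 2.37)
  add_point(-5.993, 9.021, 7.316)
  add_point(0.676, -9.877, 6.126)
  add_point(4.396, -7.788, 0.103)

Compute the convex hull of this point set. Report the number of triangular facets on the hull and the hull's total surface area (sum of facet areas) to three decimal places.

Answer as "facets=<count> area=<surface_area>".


Hull vertices (5/5): indices [0, 1, 2, 3, 4].

Area of each hull facet:
  f1: (p3, p1, p2) → 82.4224
  f2: (p4, p1, p2) → 44.7584
  f3: (p4, p3, p1) → 28.7710
  f4: (p0, p3, p2) → 35.4075
  f5: (p0, p4, p2) → 33.9629
  f6: (p0, p4, p3) → 14.3176
Σ area = 239.640

Euler: V−E+F = 5−9+6 = 2.

facets=6 area=239.640


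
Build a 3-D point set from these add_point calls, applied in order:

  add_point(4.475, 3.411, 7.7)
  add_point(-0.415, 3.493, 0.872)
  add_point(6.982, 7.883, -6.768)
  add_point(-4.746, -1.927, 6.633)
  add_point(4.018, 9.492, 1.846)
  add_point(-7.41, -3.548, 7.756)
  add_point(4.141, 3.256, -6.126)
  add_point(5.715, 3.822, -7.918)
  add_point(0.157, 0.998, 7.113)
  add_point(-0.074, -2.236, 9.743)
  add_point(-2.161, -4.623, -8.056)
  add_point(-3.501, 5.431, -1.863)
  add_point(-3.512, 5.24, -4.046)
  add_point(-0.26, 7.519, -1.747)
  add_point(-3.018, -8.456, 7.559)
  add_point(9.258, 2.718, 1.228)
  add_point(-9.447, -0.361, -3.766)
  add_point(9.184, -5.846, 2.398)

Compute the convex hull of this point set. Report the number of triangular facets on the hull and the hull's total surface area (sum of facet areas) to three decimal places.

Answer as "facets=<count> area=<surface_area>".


Points on the hull: [0, 2, 4, 5, 7, 9, 10, 11, 12, 13, 14, 15, 16, 17] (14 of 18).

Area of each hull facet:
  f1: (p10, p14, p16) → 70.7216
  f2: (p4, p2, p15) → 36.4034
  f3: (p17, p10, p14) → 96.2555
  f4: (p17, p2, p15) → 32.8011
  f5: (p5, p14, p16) → 38.3631
  f6: (p0, p4, p15) → 30.2931
  f7: (p0, p17, p15) → 34.8957
  f8: (p0, p5, p4) → 55.1573
  f9: (p12, p10, p16) → 37.2639
  f10: (p7, p17, p10) → 79.7895
  f11: (p7, p17, p2) → 29.9429
  f12: (p7, p12, p10) → 50.0070
  f13: (p7, p12, p2) → 22.2561
  f14: (p9, p17, p14) → 44.2515
  f15: (p9, p0, p17) → 42.7689
  f16: (p9, p5, p14) → 22.0120
  f17: (p9, p0, p5) → 22.5154
  f18: (p13, p4, p2) → 25.2197
  f19: (p13, p12, p2) → 19.1901
  f20: (p11, p5, p4) → 62.1324
  f21: (p11, p13, p4) → 6.7756
  f22: (p11, p5, p16) → 51.0461
  f23: (p11, p12, p16) → 8.9429
  f24: (p11, p13, p12) → 4.2122
Σ area = 923.217

Check V−E+F: 14 − 36 + 24 = 2.

facets=24 area=923.217


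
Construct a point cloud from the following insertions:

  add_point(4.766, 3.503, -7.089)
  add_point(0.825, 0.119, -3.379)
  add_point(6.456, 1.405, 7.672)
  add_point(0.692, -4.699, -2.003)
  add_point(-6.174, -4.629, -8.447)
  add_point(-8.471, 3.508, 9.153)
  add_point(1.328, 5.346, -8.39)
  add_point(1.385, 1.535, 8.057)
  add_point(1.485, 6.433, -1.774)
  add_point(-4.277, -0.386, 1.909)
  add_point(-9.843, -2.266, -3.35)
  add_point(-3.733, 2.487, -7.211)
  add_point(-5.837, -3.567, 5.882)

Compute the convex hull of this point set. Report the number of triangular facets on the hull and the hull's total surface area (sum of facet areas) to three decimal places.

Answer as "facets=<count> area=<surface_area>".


Extreme-point indices: [0, 2, 3, 4, 5, 6, 7, 8, 10, 11, 12] — 11 of 13 on the boundary.

Triangle areas on the boundary:
  f1: (p5, p8, p2) → 82.0524
  f2: (p0, p8, p2) → 39.5583
  f3: (p12, p5, p10) → 41.4167
  f4: (p6, p0, p8) → 13.3182
  f5: (p6, p5, p8) → 37.5843
  f6: (p7, p5, p2) → 4.4608
  f7: (p7, p12, p2) → 15.1028
  f8: (p7, p12, p5) → 35.4539
  f9: (p3, p0, p2) → 65.9814
  f10: (p3, p12, p2) → 61.9088
  f11: (p11, p5, p10) → 59.5369
  f12: (p11, p6, p5) → 46.4162
  f13: (p4, p12, p10) → 30.7356
  f14: (p4, p3, p12) → 48.4038
  f15: (p4, p11, p10) → 24.5791
  f16: (p4, p3, p0) → 49.2487
  f17: (p4, p6, p0) → 25.3879
  f18: (p4, p11, p6) → 16.3450
Σ area = 697.491

Euler: V−E+F = 11−27+18 = 2.

facets=18 area=697.491


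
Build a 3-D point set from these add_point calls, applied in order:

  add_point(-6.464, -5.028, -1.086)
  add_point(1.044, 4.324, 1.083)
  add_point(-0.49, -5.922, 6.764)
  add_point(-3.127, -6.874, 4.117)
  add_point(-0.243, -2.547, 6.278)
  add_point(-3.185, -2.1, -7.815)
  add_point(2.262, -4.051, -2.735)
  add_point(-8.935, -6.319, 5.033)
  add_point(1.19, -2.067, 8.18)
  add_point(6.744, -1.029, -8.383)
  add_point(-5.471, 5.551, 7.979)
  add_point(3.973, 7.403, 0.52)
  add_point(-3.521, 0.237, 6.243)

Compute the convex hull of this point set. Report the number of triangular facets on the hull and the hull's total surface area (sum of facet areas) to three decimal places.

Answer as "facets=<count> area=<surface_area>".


Points on the hull: [0, 2, 3, 5, 6, 7, 8, 9, 10, 11] (10 of 13).

Per-facet area ½‖(b−a)×(c−a)‖:
  f1: (p8, p11, p9) → 78.5093
  f2: (p5, p11, p9) → 61.7628
  f3: (p2, p8, p7) → 16.8532
  f4: (p2, p8, p9) → 38.4945
  f5: (p0, p5, p7) → 5.1479
  f6: (p10, p5, p11) → 87.6841
  f7: (p10, p8, p11) → 56.9004
  f8: (p10, p5, p7) → 92.0001
  f9: (p10, p8, p7) → 54.9896
  f10: (p3, p2, p7) → 9.5618
  f11: (p3, p0, p7) → 17.3703
  f12: (p6, p2, p9) → 16.2765
  f13: (p6, p3, p2) → 17.6542
  f14: (p6, p5, p9) → 29.6643
  f15: (p6, p0, p5) → 28.9153
  f16: (p6, p3, p0) → 27.2512
Σ area = 639.035

Euler: V−E+F = 10−24+16 = 2.

facets=16 area=639.035


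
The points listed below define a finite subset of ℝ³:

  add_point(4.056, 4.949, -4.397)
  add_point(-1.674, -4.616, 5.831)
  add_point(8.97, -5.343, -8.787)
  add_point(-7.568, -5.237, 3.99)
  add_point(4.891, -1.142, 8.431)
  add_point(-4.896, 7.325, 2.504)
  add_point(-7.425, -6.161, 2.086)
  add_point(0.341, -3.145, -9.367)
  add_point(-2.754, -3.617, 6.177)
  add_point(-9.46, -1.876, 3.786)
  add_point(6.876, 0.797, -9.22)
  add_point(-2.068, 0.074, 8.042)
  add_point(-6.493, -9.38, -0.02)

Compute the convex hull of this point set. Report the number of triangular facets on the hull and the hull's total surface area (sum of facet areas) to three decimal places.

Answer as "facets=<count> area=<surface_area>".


facets=20 area=777.689

12 of the 13 inputs are extreme points: [0, 1, 2, 3, 4, 5, 7, 8, 9, 10, 11, 12].

Facet areas (half cross-product norm):
  f1: (p7, p5, p9) → 81.4030
  f2: (p11, p5, p9) → 38.9398
  f3: (p11, p4, p5) → 30.1162
  f4: (p10, p7, p2) → 24.2577
  f5: (p10, p4, p2) → 57.5733
  f6: (p12, p7, p2) → 55.1895
  f7: (p12, p7, p9) → 58.4895
  f8: (p12, p4, p2) → 133.2854
  f9: (p12, p1, p4) → 15.3639
  f10: (p0, p7, p5) → 58.0202
  f11: (p0, p10, p7) → 26.5583
  f12: (p0, p4, p5) → 75.1048
  f13: (p0, p10, p4) → 46.4579
  f14: (p8, p11, p4) → 14.8206
  f15: (p8, p1, p4) → 5.7890
  f16: (p3, p11, p9) → 16.3796
  f17: (p3, p8, p11) → 9.4722
  f18: (p3, p12, p9) → 8.4252
  f19: (p3, p12, p1) → 18.1094
  f20: (p3, p8, p1) → 3.9331
Σ area = 777.689

Euler characteristic 12−30+20 = 2 ✓


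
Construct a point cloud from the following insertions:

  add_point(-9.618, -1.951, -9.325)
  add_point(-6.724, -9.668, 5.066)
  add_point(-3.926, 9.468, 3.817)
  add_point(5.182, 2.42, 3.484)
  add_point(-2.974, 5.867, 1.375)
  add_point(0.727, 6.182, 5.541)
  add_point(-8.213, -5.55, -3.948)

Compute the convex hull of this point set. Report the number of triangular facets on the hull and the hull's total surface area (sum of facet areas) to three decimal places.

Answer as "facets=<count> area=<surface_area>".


Extreme-point indices: [0, 1, 2, 3, 5, 6] — 6 of 7 on the boundary.

Area of each hull facet:
  f1: (p2, p3, p0) → 104.2176
  f2: (p1, p2, p0) → 140.0642
  f3: (p5, p2, p3) → 10.9688
  f4: (p5, p1, p3) → 52.4028
  f5: (p5, p1, p2) → 51.4720
  f6: (p6, p3, p0) → 55.1500
  f7: (p6, p1, p0) → 5.6557
  f8: (p6, p1, p3) → 82.1841
Σ area = 502.115

Check V−E+F: 6 − 12 + 8 = 2.

facets=8 area=502.115


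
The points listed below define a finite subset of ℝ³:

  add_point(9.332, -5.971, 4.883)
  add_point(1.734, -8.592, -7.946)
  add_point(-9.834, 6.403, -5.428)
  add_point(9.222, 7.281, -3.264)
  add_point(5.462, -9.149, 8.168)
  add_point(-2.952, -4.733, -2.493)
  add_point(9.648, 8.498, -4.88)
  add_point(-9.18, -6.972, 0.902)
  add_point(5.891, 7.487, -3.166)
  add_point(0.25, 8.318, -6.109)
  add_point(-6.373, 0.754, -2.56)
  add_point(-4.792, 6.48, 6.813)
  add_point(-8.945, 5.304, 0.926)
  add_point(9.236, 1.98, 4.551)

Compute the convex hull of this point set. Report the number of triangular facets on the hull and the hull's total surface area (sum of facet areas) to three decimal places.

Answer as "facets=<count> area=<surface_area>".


facets=16 area=1127.355

Points on the hull: [0, 1, 2, 4, 6, 7, 9, 11, 12, 13] (10 of 14).

Triangle areas on the boundary:
  f1: (p9, p1, p2) → 87.4460
  f2: (p9, p1, p6) → 80.8134
  f3: (p9, p11, p2) → 64.6670
  f4: (p9, p11, p6) → 64.3821
  f5: (p7, p1, p2) → 103.8549
  f6: (p7, p1, p4) → 105.5733
  f7: (p7, p11, p4) → 120.2832
  f8: (p0, p1, p6) → 125.1351
  f9: (p0, p1, p4) → 45.2792
  f10: (p12, p11, p2) → 12.9747
  f11: (p12, p7, p2) → 39.4188
  f12: (p12, p7, p11) → 44.1346
  f13: (p13, p11, p4) → 91.4645
  f14: (p13, p0, p4) → 19.9778
  f15: (p13, p11, p6) → 85.4835
  f16: (p13, p0, p6) → 36.4669
Σ area = 1127.355

Euler characteristic 10−24+16 = 2 ✓


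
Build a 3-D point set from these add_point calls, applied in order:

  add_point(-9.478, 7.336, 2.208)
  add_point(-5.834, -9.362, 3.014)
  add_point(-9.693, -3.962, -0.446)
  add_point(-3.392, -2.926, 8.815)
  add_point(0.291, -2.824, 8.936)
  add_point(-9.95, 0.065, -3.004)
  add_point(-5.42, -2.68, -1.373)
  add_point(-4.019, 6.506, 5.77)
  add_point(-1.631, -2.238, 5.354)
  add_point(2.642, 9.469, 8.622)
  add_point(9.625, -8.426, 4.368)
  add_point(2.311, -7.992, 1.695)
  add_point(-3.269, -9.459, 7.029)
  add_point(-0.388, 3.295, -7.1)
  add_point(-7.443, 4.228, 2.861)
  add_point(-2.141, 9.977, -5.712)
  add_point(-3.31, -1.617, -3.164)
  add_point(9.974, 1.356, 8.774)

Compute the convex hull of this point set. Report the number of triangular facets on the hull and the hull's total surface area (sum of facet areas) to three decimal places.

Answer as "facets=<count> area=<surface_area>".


15 of the 18 inputs are extreme points: [0, 1, 2, 3, 4, 5, 7, 9, 10, 11, 12, 13, 15, 16, 17].

Area of each hull facet:
  f1: (p3, p7, p9) → 38.1331
  f2: (p15, p13, p17) → 66.9805
  f3: (p15, p9, p17) → 80.0460
  f4: (p15, p13, p5) → 38.3721
  f5: (p2, p13, p5) → 23.8012
  f6: (p2, p1, p12) → 13.0485
  f7: (p2, p3, p12) → 36.3959
  f8: (p10, p12, p17) → 70.8640
  f9: (p10, p1, p12) → 29.4266
  f10: (p10, p13, p17) → 98.5632
  f11: (p4, p9, p17) → 54.6202
  f12: (p4, p3, p9) → 22.5420
  f13: (p4, p12, p17) → 26.8395
  f14: (p4, p3, p12) → 12.4837
  f15: (p0, p7, p9) → 13.2717
  f16: (p0, p15, p9) → 73.9519
  f17: (p0, p15, p5) → 48.9073
  f18: (p0, p2, p5) → 19.8836
  f19: (p0, p3, p7) → 30.7009
  f20: (p0, p2, p3) → 62.5160
  f21: (p16, p2, p13) → 15.1038
  f22: (p16, p2, p1) → 27.3766
  f23: (p11, p10, p13) → 51.4278
  f24: (p11, p10, p1) → 17.1787
  f25: (p11, p16, p13) → 29.4056
  f26: (p11, p16, p1) → 37.9682
Σ area = 1039.809

Check V−E+F: 15 − 39 + 26 = 2.

facets=26 area=1039.809


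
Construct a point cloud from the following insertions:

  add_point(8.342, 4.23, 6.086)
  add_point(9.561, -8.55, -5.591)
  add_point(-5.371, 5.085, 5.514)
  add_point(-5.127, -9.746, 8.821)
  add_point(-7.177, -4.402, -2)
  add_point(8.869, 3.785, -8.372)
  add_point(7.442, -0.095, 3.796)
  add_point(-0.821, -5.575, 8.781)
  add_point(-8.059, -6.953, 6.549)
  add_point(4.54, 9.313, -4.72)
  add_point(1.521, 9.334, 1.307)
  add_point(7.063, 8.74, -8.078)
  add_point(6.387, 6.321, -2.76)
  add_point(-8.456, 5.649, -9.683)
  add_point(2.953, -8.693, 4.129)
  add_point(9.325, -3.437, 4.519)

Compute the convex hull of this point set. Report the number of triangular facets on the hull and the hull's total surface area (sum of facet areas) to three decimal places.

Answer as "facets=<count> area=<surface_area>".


facets=24 area=1219.735

Extreme-point indices: [0, 1, 2, 3, 4, 5, 7, 8, 9, 10, 11, 13, 14, 15] — 14 of 16 on the boundary.

Triangle areas on the boundary:
  f1: (p4, p1, p13) → 110.5716
  f2: (p4, p3, p1) → 107.4520
  f3: (p2, p10, p13) → 67.1095
  f4: (p0, p2, p10) → 44.4870
  f5: (p9, p10, p13) → 48.2657
  f6: (p9, p11, p13) → 29.6744
  f7: (p9, p0, p10) → 32.6725
  f8: (p9, p0, p11) → 23.7531
  f9: (p8, p4, p13) → 34.8568
  f10: (p8, p4, p3) → 17.0188
  f11: (p8, p2, p13) → 95.7708
  f12: (p8, p2, p3) → 25.0696
  f13: (p5, p0, p11) → 38.0476
  f14: (p5, p1, p13) → 108.9440
  f15: (p5, p11, p13) → 41.5574
  f16: (p5, p15, p1) → 69.5691
  f17: (p5, p15, p0) → 55.5105
  f18: (p14, p3, p1) → 24.4158
  f19: (p14, p15, p1) → 44.5013
  f20: (p14, p15, p3) → 27.3838
  f21: (p7, p15, p3) → 20.8057
  f22: (p7, p15, p0) → 44.2087
  f23: (p7, p2, p3) → 33.8627
  f24: (p7, p0, p2) → 74.2262
Σ area = 1219.735

Check V−E+F: 14 − 36 + 24 = 2.


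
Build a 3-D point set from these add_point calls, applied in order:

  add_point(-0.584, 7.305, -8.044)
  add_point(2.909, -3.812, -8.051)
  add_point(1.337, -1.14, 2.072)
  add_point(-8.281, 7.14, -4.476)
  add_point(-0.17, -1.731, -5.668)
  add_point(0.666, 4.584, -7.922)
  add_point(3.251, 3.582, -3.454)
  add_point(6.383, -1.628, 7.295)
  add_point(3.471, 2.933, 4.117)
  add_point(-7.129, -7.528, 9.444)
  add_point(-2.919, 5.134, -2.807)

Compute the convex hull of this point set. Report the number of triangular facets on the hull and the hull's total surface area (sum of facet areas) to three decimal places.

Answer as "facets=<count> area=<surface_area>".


8 of the 11 inputs are extreme points: [0, 1, 3, 5, 6, 7, 8, 9].

Facet areas (half cross-product norm):
  f1: (p1, p9, p3) → 150.4163
  f2: (p1, p9, p7) → 117.5786
  f3: (p0, p1, p3) → 47.8231
  f4: (p8, p9, p3) → 118.5757
  f5: (p8, p9, p7) → 46.6677
  f6: (p8, p0, p3) → 57.1010
  f7: (p6, p1, p7) → 53.4659
  f8: (p6, p8, p7) → 19.4340
  f9: (p6, p8, p0) → 18.8655
  f10: (p5, p0, p1) → 2.3113
  f11: (p5, p6, p1) → 21.8102
  f12: (p5, p6, p0) → 7.1770
Σ area = 661.226

Euler characteristic 8−18+12 = 2 ✓

facets=12 area=661.226


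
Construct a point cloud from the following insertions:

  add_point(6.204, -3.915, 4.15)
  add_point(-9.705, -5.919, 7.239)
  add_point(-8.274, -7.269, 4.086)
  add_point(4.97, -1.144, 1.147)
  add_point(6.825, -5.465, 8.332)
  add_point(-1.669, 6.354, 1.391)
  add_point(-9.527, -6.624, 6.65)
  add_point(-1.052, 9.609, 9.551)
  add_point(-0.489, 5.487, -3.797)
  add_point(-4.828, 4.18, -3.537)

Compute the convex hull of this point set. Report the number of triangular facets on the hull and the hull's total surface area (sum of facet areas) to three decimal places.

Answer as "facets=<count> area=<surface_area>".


facets=14 area=625.724

9 of the 10 inputs are extreme points: [0, 1, 2, 3, 4, 6, 7, 8, 9].

Facet areas (half cross-product norm):
  f1: (p7, p4, p1) → 127.4391
  f2: (p6, p4, p1) → 7.6904
  f3: (p6, p2, p4) → 22.8393
  f4: (p9, p6, p1) → 7.2767
  f5: (p9, p6, p2) → 19.0368
  f6: (p9, p7, p1) → 108.8792
  f7: (p9, p8, p7) → 31.7297
  f8: (p3, p7, p4) → 64.0315
  f9: (p3, p8, p7) → 66.9556
  f10: (p3, p9, p8) → 21.4175
  f11: (p3, p9, p2) → 79.7761
  f12: (p0, p2, p4) → 33.3994
  f13: (p0, p3, p4) → 3.8397
  f14: (p0, p3, p2) → 31.4133
Σ area = 625.724

Euler characteristic 9−21+14 = 2 ✓


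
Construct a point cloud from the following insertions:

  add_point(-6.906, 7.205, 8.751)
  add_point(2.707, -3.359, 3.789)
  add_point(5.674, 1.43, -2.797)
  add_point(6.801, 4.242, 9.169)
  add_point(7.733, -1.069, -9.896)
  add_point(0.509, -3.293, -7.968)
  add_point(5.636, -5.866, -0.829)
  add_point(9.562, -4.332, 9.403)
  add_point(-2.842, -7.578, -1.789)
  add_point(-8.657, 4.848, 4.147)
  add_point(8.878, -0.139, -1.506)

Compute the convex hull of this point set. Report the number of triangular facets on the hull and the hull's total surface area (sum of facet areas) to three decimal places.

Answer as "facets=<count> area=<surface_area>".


facets=16 area=793.577

Points on the hull: [0, 2, 3, 4, 5, 6, 7, 8, 9, 10] (10 of 11).

Triangle areas on the boundary:
  f1: (p0, p8, p9) → 33.5664
  f2: (p0, p8, p7) → 147.4057
  f3: (p0, p3, p7) → 54.7002
  f4: (p0, p4, p9) → 55.7770
  f5: (p5, p8, p9) → 61.5126
  f6: (p5, p4, p9) → 56.9400
  f7: (p5, p4, p8) → 22.5822
  f8: (p6, p8, p7) → 42.3741
  f9: (p6, p4, p7) → 43.2057
  f10: (p6, p4, p8) → 44.7284
  f11: (p10, p4, p7) → 23.0731
  f12: (p10, p3, p7) → 48.7242
  f13: (p10, p3, p4) → 20.2923
  f14: (p2, p3, p4) → 17.5938
  f15: (p2, p0, p4) → 34.7251
  f16: (p2, p0, p3) → 86.3765
Σ area = 793.577

Euler characteristic 10−24+16 = 2 ✓


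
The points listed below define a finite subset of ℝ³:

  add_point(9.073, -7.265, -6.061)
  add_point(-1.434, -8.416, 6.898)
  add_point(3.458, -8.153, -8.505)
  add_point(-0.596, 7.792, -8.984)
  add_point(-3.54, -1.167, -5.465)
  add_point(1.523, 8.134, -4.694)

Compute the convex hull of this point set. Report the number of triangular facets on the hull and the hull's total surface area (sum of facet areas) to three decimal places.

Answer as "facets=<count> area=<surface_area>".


facets=8 area=500.361

Extreme-point indices: [0, 1, 2, 3, 4, 5] — 6 of 6 on the boundary.

Facet areas (half cross-product norm):
  f1: (p1, p5, p4) → 73.1860
  f2: (p1, p5, p0) → 138.2817
  f3: (p3, p5, p4) → 23.9676
  f4: (p3, p5, p0) → 41.1936
  f5: (p2, p3, p4) → 49.6576
  f6: (p2, p3, p0) → 50.6889
  f7: (p2, p1, p4) → 73.6251
  f8: (p2, p1, p0) → 49.7607
Σ area = 500.361

Check V−E+F: 6 − 12 + 8 = 2.


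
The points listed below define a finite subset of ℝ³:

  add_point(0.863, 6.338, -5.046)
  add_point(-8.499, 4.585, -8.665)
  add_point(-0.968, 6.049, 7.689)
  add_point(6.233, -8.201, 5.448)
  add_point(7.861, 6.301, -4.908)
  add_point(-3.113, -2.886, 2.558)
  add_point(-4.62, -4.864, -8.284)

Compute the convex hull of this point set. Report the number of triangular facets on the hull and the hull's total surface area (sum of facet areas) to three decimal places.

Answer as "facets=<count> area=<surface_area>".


Extreme-point indices: [0, 1, 2, 3, 4, 5, 6] — 7 of 7 on the boundary.

Area of each hull facet:
  f1: (p2, p3, p4) → 115.9150
  f2: (p6, p4, p1) → 82.7279
  f3: (p6, p3, p4) → 133.9369
  f4: (p0, p4, p1) → 13.5727
  f5: (p0, p2, p1) → 64.0020
  f6: (p0, p2, p4) → 44.6988
  f7: (p5, p2, p3) → 58.2447
  f8: (p5, p6, p3) → 59.4100
  f9: (p5, p2, p1) → 76.3886
  f10: (p5, p6, p1) → 56.6813
Σ area = 705.578

Euler: V−E+F = 7−15+10 = 2.

facets=10 area=705.578


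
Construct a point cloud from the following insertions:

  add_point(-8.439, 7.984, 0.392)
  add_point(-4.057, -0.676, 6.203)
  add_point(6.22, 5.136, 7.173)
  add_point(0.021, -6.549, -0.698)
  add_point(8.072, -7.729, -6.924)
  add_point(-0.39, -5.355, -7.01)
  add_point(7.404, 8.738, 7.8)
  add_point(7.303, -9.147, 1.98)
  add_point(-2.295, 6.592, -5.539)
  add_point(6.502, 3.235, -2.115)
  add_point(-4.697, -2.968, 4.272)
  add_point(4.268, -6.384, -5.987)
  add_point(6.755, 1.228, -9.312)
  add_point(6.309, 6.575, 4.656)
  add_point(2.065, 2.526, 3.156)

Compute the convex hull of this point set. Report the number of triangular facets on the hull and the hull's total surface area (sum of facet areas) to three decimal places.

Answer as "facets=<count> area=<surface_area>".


facets=18 area=891.074

11 of the 15 inputs are extreme points: [0, 1, 2, 3, 4, 5, 6, 7, 8, 10, 12].

Per-facet area ½‖(b−a)×(c−a)‖:
  f1: (p7, p6, p4) → 84.0694
  f2: (p12, p6, p4) → 86.6005
  f3: (p5, p7, p4) → 39.7484
  f4: (p5, p12, p4) → 37.7768
  f5: (p2, p7, p6) → 11.9876
  f6: (p10, p5, p0) → 75.1272
  f7: (p8, p5, p0) → 49.3598
  f8: (p8, p5, p12) → 52.4525
  f9: (p8, p6, p0) → 71.0648
  f10: (p8, p12, p6) → 92.0301
  f11: (p3, p5, p7) → 23.6915
  f12: (p3, p10, p7) → 27.7549
  f13: (p3, p10, p5) → 21.4732
  f14: (p1, p2, p7) → 81.6421
  f15: (p1, p10, p7) → 20.2566
  f16: (p1, p2, p6) → 15.2992
  f17: (p1, p6, p0) → 83.6524
  f18: (p1, p10, p0) → 17.0872
Σ area = 891.074

Euler characteristic 11−27+18 = 2 ✓


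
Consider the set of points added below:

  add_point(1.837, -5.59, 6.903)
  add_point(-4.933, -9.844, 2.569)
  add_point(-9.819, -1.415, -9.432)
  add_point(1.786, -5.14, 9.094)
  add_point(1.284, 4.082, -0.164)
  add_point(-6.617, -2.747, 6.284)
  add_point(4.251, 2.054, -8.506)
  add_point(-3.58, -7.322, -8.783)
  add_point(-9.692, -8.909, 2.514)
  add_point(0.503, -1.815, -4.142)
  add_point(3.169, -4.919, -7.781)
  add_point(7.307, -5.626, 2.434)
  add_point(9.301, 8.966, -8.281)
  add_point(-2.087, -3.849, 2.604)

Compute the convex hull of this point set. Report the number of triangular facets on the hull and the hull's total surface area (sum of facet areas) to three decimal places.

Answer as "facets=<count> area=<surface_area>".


Extreme-point indices: [1, 2, 3, 4, 5, 6, 7, 8, 10, 11, 12] — 11 of 14 on the boundary.

Facet areas (half cross-product norm):
  f1: (p6, p12, p2) → 39.9727
  f2: (p6, p10, p12) → 14.3855
  f3: (p7, p6, p2) → 52.5461
  f4: (p7, p6, p10) → 22.8510
  f5: (p11, p3, p12) → 69.3467
  f6: (p11, p10, p12) → 83.6993
  f7: (p11, p3, p1) → 45.1992
  f8: (p11, p7, p1) → 74.4133
  f9: (p11, p7, p10) → 35.5412
  f10: (p4, p3, p12) → 56.6642
  f11: (p4, p5, p3) → 54.0117
  f12: (p4, p12, p2) → 93.8320
  f13: (p4, p5, p2) → 89.1212
  f14: (p8, p3, p1) → 21.2354
  f15: (p8, p5, p3) → 34.3572
  f16: (p8, p5, p2) → 55.3587
  f17: (p8, p7, p2) → 54.7168
  f18: (p8, p7, p1) → 28.3391
Σ area = 925.592

Euler characteristic 11−27+18 = 2 ✓

facets=18 area=925.592


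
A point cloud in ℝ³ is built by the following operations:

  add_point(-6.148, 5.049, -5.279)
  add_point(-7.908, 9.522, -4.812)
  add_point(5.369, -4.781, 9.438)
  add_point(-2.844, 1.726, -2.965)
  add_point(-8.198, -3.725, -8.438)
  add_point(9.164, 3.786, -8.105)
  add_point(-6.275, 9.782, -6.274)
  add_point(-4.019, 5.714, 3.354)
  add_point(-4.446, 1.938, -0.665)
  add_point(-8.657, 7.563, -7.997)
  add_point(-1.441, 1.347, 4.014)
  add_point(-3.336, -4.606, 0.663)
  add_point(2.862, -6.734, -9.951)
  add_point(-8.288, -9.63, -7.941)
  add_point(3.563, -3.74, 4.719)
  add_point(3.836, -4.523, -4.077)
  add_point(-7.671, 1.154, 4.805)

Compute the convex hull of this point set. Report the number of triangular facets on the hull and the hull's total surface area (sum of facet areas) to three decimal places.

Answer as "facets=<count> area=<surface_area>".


Hull vertices (10/17): indices [1, 2, 4, 5, 6, 7, 9, 12, 13, 16].

Area of each hull facet:
  f1: (p7, p2, p5) → 129.5623
  f2: (p12, p5, p9) → 107.0054
  f3: (p12, p2, p5) → 116.3674
  f4: (p12, p2, p13) → 114.8488
  f5: (p6, p5, p9) → 28.9581
  f6: (p6, p7, p5) → 86.6278
  f7: (p16, p13, p9) → 110.1395
  f8: (p16, p2, p13) → 125.7766
  f9: (p16, p7, p2) → 44.7895
  f10: (p4, p13, p9) → 4.5110
  f11: (p4, p12, p9) → 62.2676
  f12: (p4, p12, p13) → 33.3102
  f13: (p1, p6, p7) → 10.3189
  f14: (p1, p16, p7) → 28.5680
  f15: (p1, p6, p9) → 3.9465
  f16: (p1, p16, p9) → 23.2185
Σ area = 1030.216

Euler characteristic 10−24+16 = 2 ✓

facets=16 area=1030.216


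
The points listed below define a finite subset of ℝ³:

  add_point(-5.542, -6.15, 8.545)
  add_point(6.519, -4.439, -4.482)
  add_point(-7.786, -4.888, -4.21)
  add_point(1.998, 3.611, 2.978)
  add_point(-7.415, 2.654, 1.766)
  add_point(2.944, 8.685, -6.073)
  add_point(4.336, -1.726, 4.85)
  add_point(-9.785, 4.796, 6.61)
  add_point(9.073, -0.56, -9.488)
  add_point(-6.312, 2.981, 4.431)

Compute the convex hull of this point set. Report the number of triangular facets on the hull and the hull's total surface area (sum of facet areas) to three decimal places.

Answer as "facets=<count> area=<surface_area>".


facets=14 area=776.514

Hull vertices (9/10): indices [0, 1, 2, 3, 4, 5, 6, 7, 8].

Area of each hull facet:
  f1: (p2, p0, p7) → 73.5927
  f2: (p2, p5, p8) → 97.3953
  f3: (p6, p0, p7) → 67.6935
  f4: (p6, p5, p8) → 81.2068
  f5: (p4, p5, p7) → 33.3394
  f6: (p4, p2, p7) → 17.0772
  f7: (p4, p2, p5) → 68.9495
  f8: (p3, p5, p7) → 61.6694
  f9: (p3, p6, p7) → 35.4040
  f10: (p3, p6, p5) → 24.0720
  f11: (p1, p6, p8) → 26.8407
  f12: (p1, p6, p0) → 52.5288
  f13: (p1, p2, p8) → 44.6755
  f14: (p1, p2, p0) → 92.0695
Σ area = 776.514

Check V−E+F: 9 − 21 + 14 = 2.


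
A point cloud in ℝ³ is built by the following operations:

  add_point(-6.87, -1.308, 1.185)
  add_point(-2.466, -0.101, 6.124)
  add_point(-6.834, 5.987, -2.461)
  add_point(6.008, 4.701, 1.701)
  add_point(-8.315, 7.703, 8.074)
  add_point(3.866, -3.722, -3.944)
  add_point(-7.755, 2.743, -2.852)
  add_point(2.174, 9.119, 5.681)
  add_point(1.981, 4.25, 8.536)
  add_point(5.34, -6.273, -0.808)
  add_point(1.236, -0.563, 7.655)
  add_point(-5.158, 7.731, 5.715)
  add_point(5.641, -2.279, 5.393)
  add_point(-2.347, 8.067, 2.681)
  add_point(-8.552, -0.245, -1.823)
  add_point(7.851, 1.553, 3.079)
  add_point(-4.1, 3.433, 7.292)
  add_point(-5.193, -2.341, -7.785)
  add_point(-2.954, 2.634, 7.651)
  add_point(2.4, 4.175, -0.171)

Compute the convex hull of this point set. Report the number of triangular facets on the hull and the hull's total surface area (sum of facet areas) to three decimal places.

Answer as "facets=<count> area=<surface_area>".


Extreme-point indices: [0, 1, 2, 3, 4, 5, 6, 7, 8, 9, 10, 12, 13, 14, 15, 17, 18, 19] — 18 of 20 on the boundary.

Area of each hull facet:
  f1: (p8, p7, p15) → 23.8118
  f2: (p8, p4, p7) → 29.6126
  f3: (p8, p4, p10) → 26.5571
  f4: (p0, p17, p14) → 11.8862
  f5: (p0, p4, p14) → 20.1538
  f6: (p9, p0, p17) → 57.2215
  f7: (p9, p0, p10) → 55.7398
  f8: (p6, p17, p14) → 11.5930
  f9: (p6, p2, p17) → 9.9498
  f10: (p6, p4, p14) → 19.5122
  f11: (p6, p4, p2) → 17.8118
  f12: (p3, p7, p15) → 11.4153
  f13: (p3, p2, p7) → 43.9730
  f14: (p13, p2, p7) → 5.4403
  f15: (p13, p4, p7) → 21.5367
  f16: (p13, p4, p2) → 28.7228
  f17: (p12, p8, p15) → 19.6799
  f18: (p12, p8, p10) → 12.4921
  f19: (p12, p9, p15) → 18.4089
  f20: (p12, p9, p10) → 16.6909
  f21: (p1, p0, p10) → 6.9382
  f22: (p1, p0, p4) → 33.2811
  f23: (p19, p2, p17) → 47.6720
  f24: (p19, p3, p17) → 12.4875
  f25: (p19, p3, p2) → 7.6223
  f26: (p5, p9, p17) → 15.7436
  f27: (p5, p3, p17) → 49.3348
  f28: (p5, p9, p15) → 19.4541
  f29: (p5, p3, p15) → 18.8040
  f30: (p18, p4, p10) → 2.3405
  f31: (p18, p1, p10) → 6.3816
  f32: (p18, p1, p4) → 7.9935
Σ area = 690.263

Euler: V−E+F = 18−48+32 = 2.

facets=32 area=690.263


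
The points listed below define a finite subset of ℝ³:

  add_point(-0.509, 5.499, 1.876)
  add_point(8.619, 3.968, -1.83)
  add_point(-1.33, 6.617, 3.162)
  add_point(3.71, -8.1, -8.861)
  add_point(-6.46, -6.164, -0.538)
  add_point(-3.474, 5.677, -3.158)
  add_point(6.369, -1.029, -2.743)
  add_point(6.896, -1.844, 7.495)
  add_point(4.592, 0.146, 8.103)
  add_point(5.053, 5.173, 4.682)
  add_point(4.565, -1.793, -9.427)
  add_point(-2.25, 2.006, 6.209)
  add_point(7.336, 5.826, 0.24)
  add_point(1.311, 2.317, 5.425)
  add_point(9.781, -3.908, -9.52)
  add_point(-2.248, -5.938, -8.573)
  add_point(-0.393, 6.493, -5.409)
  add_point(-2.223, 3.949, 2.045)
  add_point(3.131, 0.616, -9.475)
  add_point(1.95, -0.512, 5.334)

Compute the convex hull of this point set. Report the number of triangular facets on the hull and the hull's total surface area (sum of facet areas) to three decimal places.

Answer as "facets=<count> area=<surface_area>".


Extreme-point indices: [1, 2, 3, 4, 5, 7, 8, 9, 10, 11, 12, 14, 15, 16, 18] — 15 of 20 on the boundary.

Per-facet area ½‖(b−a)×(c−a)‖:
  f1: (p7, p8, p4) → 23.5696
  f2: (p11, p8, p4) → 39.7027
  f3: (p11, p8, p2) → 20.1613
  f4: (p5, p16, p2) → 12.6946
  f5: (p5, p11, p4) → 54.4999
  f6: (p5, p11, p2) → 17.7356
  f7: (p5, p15, p4) → 53.6848
  f8: (p5, p15, p16) → 24.9061
  f9: (p12, p16, p2) → 35.9132
  f10: (p3, p15, p4) → 25.4480
  f11: (p3, p7, p4) → 103.0549
  f12: (p3, p7, p14) → 63.5828
  f13: (p18, p15, p16) → 33.0273
  f14: (p9, p8, p2) → 19.9247
  f15: (p9, p12, p2) → 16.5669
  f16: (p9, p7, p8) → 8.8222
  f17: (p9, p12, p7) → 18.5099
  f18: (p1, p12, p16) → 14.6956
  f19: (p1, p18, p14) → 38.7806
  f20: (p1, p18, p16) → 36.5635
  f21: (p1, p7, p14) → 59.9489
  f22: (p1, p12, p7) → 16.1704
  f23: (p10, p3, p14) → 17.4350
  f24: (p10, p18, p14) → 4.7729
  f25: (p10, p3, p15) → 19.8330
  f26: (p10, p18, p15) → 11.2436
Σ area = 791.248

Check V−E+F: 15 − 39 + 26 = 2.

facets=26 area=791.248


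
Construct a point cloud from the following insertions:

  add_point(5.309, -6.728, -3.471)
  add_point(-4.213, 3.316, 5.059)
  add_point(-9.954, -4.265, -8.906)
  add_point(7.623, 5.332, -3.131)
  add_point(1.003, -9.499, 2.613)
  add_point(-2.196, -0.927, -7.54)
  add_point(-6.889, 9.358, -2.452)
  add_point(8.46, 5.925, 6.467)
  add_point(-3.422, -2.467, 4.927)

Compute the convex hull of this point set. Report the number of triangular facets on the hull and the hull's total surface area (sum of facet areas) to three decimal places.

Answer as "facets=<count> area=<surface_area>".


9 of the 9 inputs are extreme points: [0, 1, 2, 3, 4, 5, 6, 7, 8].

Facet areas (half cross-product norm):
  f1: (p3, p6, p7) → 72.7408
  f2: (p8, p4, p2) → 65.9541
  f3: (p8, p4, p7) → 62.8823
  f4: (p5, p6, p2) → 52.9759
  f5: (p5, p3, p6) → 74.4446
  f6: (p0, p4, p7) → 64.9173
  f7: (p0, p3, p7) → 58.9675
  f8: (p0, p5, p3) → 57.9976
  f9: (p0, p4, p2) → 63.8661
  f10: (p0, p5, p2) → 38.1599
  f11: (p1, p6, p2) → 75.8713
  f12: (p1, p8, p2) → 44.8252
  f13: (p1, p6, p7) → 63.4984
  f14: (p1, p8, p7) → 37.9027
Σ area = 835.004

Euler characteristic 9−21+14 = 2 ✓

facets=14 area=835.004


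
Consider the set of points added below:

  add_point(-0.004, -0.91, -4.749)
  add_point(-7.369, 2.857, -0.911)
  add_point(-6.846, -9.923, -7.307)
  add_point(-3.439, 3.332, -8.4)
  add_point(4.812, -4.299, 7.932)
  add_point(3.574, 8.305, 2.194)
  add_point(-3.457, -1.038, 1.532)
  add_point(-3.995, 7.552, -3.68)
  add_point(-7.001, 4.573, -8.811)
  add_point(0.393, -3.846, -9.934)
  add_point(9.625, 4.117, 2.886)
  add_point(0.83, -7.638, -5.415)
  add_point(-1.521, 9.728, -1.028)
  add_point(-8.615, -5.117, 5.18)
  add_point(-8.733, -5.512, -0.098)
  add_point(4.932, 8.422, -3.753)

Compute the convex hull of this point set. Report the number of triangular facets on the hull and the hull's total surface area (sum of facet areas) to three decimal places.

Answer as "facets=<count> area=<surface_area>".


Points on the hull: [1, 2, 3, 4, 5, 7, 8, 9, 10, 11, 12, 13, 14, 15] (14 of 16).

Per-facet area ½‖(b−a)×(c−a)‖:
  f1: (p15, p9, p10) → 66.3778
  f2: (p15, p8, p12) → 38.3876
  f3: (p5, p13, p12) → 54.4040
  f4: (p5, p15, p10) → 22.4758
  f5: (p5, p15, p12) → 17.8477
  f6: (p11, p9, p10) → 49.8563
  f7: (p1, p13, p12) → 33.0988
  f8: (p1, p8, p14) → 32.7833
  f9: (p1, p13, p14) → 22.5445
  f10: (p3, p8, p9) → 11.2502
  f11: (p3, p15, p9) → 44.5166
  f12: (p3, p15, p8) → 16.1789
  f13: (p4, p5, p10) → 40.1054
  f14: (p4, p5, p13) → 94.8118
  f15: (p4, p11, p10) → 77.6254
  f16: (p2, p13, p14) → 11.5758
  f17: (p2, p11, p9) → 24.2858
  f18: (p2, p4, p13) → 92.3703
  f19: (p2, p4, p11) → 49.6672
  f20: (p2, p8, p14) → 57.1798
  f21: (p2, p8, p9) → 55.1711
  f22: (p7, p8, p12) → 2.9002
  f23: (p7, p1, p12) → 12.3413
  f24: (p7, p1, p8) → 20.7334
Σ area = 948.489

Check V−E+F: 14 − 36 + 24 = 2.

facets=24 area=948.489


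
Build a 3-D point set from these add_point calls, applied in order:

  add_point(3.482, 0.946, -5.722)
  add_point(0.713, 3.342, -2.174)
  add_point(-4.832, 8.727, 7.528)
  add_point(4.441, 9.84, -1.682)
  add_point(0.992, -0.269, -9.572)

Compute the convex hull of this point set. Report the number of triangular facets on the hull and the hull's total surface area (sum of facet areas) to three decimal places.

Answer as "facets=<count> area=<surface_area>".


Hull vertices (4/5): indices [0, 2, 3, 4].

Facet areas (half cross-product norm):
  f1: (p4, p3, p2) → 85.8388
  f2: (p0, p3, p2) → 63.7123
  f3: (p0, p4, p2) → 36.3527
  f4: (p0, p4, p3) → 18.3111
Σ area = 204.215

Euler: V−E+F = 4−6+4 = 2.

facets=4 area=204.215


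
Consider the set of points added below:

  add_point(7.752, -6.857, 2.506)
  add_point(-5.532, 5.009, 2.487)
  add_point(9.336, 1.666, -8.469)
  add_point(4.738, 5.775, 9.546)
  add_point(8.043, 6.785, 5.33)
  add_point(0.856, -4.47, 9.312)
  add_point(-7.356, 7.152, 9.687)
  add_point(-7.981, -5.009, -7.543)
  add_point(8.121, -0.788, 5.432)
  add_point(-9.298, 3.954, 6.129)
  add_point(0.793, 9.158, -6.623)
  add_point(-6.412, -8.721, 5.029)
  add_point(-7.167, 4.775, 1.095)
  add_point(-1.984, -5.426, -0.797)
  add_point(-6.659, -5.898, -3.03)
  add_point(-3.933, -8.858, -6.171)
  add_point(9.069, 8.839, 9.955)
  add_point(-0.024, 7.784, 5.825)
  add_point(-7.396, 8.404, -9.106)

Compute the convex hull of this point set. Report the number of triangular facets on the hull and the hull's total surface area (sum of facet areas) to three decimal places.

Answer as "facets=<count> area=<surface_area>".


facets=18 area=1390.262

Points on the hull: [0, 2, 5, 6, 7, 9, 10, 11, 15, 16, 18] (11 of 19).

Per-facet area ½‖(b−a)×(c−a)‖:
  f1: (p10, p18, p2) → 39.4080
  f2: (p7, p18, p9) → 99.4027
  f3: (p7, p15, p2) → 48.8945
  f4: (p7, p18, p2) → 114.9559
  f5: (p11, p7, p9) → 84.0227
  f6: (p11, p7, p15) → 32.9046
  f7: (p0, p15, p2) → 98.3072
  f8: (p0, p11, p15) → 76.9964
  f9: (p0, p11, p5) → 46.8208
  f10: (p16, p10, p2) → 104.5293
  f11: (p16, p0, p2) → 118.8002
  f12: (p16, p0, p5) → 77.4199
  f13: (p6, p10, p18) → 77.5527
  f14: (p6, p16, p10) → 136.1034
  f15: (p6, p18, p9) → 37.0656
  f16: (p6, p16, p5) → 102.4653
  f17: (p6, p11, p9) → 27.5145
  f18: (p6, p11, p5) → 67.0986
Σ area = 1390.262

Check V−E+F: 11 − 27 + 18 = 2.


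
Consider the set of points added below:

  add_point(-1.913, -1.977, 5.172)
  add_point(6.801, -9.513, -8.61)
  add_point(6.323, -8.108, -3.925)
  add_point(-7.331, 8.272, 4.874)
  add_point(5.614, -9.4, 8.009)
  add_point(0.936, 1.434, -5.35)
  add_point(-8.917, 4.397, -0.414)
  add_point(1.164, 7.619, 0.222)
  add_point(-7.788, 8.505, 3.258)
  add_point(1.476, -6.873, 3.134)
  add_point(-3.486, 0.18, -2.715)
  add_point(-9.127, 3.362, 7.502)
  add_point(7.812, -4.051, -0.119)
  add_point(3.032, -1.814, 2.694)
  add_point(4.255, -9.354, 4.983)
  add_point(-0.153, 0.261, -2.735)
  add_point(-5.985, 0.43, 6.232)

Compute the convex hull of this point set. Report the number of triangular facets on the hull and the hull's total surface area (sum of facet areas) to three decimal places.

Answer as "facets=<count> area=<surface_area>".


facets=18 area=755.467

11 of the 17 inputs are extreme points: [1, 3, 4, 5, 6, 7, 8, 9, 11, 12, 14].

Triangle areas on the boundary:
  f1: (p1, p4, p12) → 46.9909
  f2: (p7, p4, p12) → 63.1124
  f3: (p7, p1, p12) → 61.2233
  f4: (p7, p5, p1) → 32.7401
  f5: (p6, p5, p1) → 50.4141
  f6: (p6, p9, p11) → 59.9608
  f7: (p6, p9, p1) → 101.2579
  f8: (p6, p7, p5) → 42.2258
  f9: (p3, p4, p11) → 53.8935
  f10: (p3, p7, p4) → 93.1573
  f11: (p14, p1, p4) → 13.1003
  f12: (p14, p9, p1) → 27.3702
  f13: (p14, p4, p11) → 30.3974
  f14: (p14, p9, p11) → 21.7829
  f15: (p8, p6, p7) → 26.5969
  f16: (p8, p3, p7) → 8.0428
  f17: (p8, p6, p11) → 18.7979
  f18: (p8, p3, p11) → 4.4029
Σ area = 755.467

Euler: V−E+F = 11−27+18 = 2.


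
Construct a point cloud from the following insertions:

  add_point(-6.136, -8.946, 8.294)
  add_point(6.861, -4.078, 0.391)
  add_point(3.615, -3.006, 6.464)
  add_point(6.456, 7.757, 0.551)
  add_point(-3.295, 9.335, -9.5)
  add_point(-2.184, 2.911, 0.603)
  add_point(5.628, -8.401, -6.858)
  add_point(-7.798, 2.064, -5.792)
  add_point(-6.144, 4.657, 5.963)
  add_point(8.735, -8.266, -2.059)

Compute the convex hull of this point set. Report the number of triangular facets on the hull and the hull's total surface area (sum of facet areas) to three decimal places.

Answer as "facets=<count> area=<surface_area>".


Hull vertices (8/10): indices [0, 2, 3, 4, 6, 7, 8, 9].

Per-facet area ½‖(b−a)×(c−a)‖:
  f1: (p6, p4, p7) → 79.2808
  f2: (p6, p0, p7) → 140.3372
  f3: (p6, p0, p9) → 51.8188
  f4: (p6, p3, p9) → 46.7187
  f5: (p6, p3, p4) → 122.0992
  f6: (p8, p4, p7) → 55.9690
  f7: (p8, p0, p7) → 83.7554
  f8: (p8, p3, p4) → 93.8249
  f9: (p2, p0, p9) → 62.7357
  f10: (p2, p3, p9) → 70.7678
  f11: (p2, p8, p0) → 67.5390
  f12: (p2, p8, p3) → 72.7489
Σ area = 947.596

Check V−E+F: 8 − 18 + 12 = 2.

facets=12 area=947.596


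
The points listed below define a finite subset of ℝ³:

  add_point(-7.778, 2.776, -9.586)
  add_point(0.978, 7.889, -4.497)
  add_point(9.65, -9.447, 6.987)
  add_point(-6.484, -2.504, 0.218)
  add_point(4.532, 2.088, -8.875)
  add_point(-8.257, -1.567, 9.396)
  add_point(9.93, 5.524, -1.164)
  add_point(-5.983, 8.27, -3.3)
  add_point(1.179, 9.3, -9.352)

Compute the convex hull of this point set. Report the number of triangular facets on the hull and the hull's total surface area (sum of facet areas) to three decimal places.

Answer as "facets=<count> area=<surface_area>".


9 of the 9 inputs are extreme points: [0, 1, 2, 3, 4, 5, 6, 7, 8].

Facet areas (half cross-product norm):
  f1: (p2, p6, p5) → 161.4193
  f2: (p7, p6, p5) → 131.8070
  f3: (p7, p0, p5) → 68.4052
  f4: (p3, p2, p5) → 87.3820
  f5: (p3, p0, p5) → 32.5790
  f6: (p3, p0, p2) → 85.4079
  f7: (p4, p2, p6) → 85.2705
  f8: (p4, p0, p2) → 118.2177
  f9: (p8, p7, p0) → 39.0743
  f10: (p8, p4, p0) → 43.3381
  f11: (p8, p4, p6) → 39.8903
  f12: (p1, p7, p6) → 18.2860
  f13: (p1, p8, p6) → 23.2667
  f14: (p1, p8, p7) → 17.5816
Σ area = 951.925

Euler characteristic 9−21+14 = 2 ✓

facets=14 area=951.925
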